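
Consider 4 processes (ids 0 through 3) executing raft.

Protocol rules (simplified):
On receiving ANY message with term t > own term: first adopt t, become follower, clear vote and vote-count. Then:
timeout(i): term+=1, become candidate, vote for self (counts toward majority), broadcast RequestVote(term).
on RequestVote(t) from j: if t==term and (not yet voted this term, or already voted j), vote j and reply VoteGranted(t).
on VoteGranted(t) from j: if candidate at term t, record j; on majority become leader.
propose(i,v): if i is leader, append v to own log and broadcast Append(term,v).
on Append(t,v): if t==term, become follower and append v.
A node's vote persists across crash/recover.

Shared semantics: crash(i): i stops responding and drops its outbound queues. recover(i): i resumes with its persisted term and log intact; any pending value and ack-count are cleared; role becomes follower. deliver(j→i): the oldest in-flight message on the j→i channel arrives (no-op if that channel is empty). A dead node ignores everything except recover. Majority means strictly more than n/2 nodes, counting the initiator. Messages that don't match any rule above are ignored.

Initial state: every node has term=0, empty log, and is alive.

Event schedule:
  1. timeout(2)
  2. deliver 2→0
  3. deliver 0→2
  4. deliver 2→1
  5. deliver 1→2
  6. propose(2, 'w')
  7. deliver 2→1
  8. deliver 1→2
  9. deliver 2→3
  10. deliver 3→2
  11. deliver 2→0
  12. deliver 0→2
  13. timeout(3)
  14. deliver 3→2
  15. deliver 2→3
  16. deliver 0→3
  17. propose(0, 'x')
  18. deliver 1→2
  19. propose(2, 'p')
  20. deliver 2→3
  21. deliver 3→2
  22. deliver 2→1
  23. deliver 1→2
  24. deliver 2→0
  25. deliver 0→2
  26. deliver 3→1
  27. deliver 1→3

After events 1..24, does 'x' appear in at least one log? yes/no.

1. timeout(2):  <2:cand t1 ->
2. deliver 2→0:  <0:foll t1 ->
3. deliver 0→2:  nop
4. deliver 2→1:  <1:foll t1 ->
5. deliver 1→2:  <2:lead t1 ->
6. propose(2,'w'):  <2:lead t1 w>
7. deliver 2→1:  <1:foll t1 w>
8. deliver 1→2:  nop
9. deliver 2→3:  <3:foll t1 ->
10. deliver 3→2:  nop
11. deliver 2→0:  <0:foll t1 w>
12. deliver 0→2:  nop
13. timeout(3):  <3:cand t2 ->
14. deliver 3→2:  <2:foll t2 w>
15. deliver 2→3:  nop
16. deliver 0→3:  nop
17. propose(0,'x'):  nop
18. deliver 1→2:  nop
19. propose(2,'p'):  nop
20. deliver 2→3:  nop
21. deliver 3→2:  nop
22. deliver 2→1:  nop
23. deliver 1→2:  nop
24. deliver 2→0:  nop

no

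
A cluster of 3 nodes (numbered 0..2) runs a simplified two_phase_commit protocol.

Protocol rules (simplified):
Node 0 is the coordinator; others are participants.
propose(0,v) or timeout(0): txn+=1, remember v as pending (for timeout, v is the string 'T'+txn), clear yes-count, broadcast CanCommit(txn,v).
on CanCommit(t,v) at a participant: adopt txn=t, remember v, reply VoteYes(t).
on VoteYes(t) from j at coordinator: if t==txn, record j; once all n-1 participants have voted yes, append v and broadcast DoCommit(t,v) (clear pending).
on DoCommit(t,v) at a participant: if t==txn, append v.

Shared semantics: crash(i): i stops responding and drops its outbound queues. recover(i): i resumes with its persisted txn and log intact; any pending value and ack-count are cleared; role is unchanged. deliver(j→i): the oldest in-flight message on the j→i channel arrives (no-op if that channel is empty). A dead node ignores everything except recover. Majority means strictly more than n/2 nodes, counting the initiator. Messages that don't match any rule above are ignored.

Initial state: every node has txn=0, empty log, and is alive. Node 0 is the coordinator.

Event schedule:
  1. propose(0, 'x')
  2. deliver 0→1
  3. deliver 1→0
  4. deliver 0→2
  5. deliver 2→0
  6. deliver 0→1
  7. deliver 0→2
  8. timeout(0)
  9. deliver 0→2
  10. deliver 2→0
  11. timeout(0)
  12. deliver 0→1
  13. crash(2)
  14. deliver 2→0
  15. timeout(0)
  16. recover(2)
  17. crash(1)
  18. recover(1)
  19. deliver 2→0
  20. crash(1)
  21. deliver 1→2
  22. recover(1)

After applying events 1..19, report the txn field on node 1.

2

after 1 — propose(0,'x'): n0:coor/t1/[-]
after 2 — deliver 0→1: n1:part/t1/[-]
after 3 — deliver 1→0: ·
after 4 — deliver 0→2: n2:part/t1/[-]
after 5 — deliver 2→0: n0:coor/t1/[x]
after 6 — deliver 0→1: n1:part/t1/[x]
after 7 — deliver 0→2: n2:part/t1/[x]
after 8 — timeout(0): n0:coor/t2/[x]
after 9 — deliver 0→2: n2:part/t2/[x]
after 10 — deliver 2→0: ·
after 11 — timeout(0): n0:coor/t3/[x]
after 12 — deliver 0→1: n1:part/t2/[x]
after 13 — crash(2): n2:✗part/t2/[x]
after 14 — deliver 2→0: ·
after 15 — timeout(0): n0:coor/t4/[x]
after 16 — recover(2): n2:part/t2/[x]
after 17 — crash(1): n1:✗part/t2/[x]
after 18 — recover(1): n1:part/t2/[x]
after 19 — deliver 2→0: ·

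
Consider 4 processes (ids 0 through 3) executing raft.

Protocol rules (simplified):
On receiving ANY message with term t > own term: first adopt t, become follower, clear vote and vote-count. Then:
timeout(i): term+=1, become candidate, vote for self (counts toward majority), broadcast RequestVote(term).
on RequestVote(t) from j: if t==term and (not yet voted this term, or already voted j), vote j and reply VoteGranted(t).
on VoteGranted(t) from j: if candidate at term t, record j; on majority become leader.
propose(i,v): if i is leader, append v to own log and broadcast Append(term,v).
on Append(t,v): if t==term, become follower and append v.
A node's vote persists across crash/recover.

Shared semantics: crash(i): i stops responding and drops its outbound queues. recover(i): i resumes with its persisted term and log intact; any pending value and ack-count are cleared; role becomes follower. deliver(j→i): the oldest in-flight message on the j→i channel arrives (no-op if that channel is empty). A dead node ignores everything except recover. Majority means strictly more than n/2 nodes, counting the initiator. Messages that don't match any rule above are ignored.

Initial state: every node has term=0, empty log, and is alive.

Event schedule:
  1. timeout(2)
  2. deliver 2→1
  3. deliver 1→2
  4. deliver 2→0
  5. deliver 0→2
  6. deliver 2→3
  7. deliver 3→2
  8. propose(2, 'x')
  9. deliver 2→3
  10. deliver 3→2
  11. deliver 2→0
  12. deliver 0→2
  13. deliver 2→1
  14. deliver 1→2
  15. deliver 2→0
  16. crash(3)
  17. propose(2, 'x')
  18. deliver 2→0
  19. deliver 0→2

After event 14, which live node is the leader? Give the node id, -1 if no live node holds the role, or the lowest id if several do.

2

1. timeout(2):  <2:cand t1 ->
2. deliver 2→1:  <1:foll t1 ->
3. deliver 1→2:  nop
4. deliver 2→0:  <0:foll t1 ->
5. deliver 0→2:  <2:lead t1 ->
6. deliver 2→3:  <3:foll t1 ->
7. deliver 3→2:  nop
8. propose(2,'x'):  <2:lead t1 x>
9. deliver 2→3:  <3:foll t1 x>
10. deliver 3→2:  nop
11. deliver 2→0:  <0:foll t1 x>
12. deliver 0→2:  nop
13. deliver 2→1:  <1:foll t1 x>
14. deliver 1→2:  nop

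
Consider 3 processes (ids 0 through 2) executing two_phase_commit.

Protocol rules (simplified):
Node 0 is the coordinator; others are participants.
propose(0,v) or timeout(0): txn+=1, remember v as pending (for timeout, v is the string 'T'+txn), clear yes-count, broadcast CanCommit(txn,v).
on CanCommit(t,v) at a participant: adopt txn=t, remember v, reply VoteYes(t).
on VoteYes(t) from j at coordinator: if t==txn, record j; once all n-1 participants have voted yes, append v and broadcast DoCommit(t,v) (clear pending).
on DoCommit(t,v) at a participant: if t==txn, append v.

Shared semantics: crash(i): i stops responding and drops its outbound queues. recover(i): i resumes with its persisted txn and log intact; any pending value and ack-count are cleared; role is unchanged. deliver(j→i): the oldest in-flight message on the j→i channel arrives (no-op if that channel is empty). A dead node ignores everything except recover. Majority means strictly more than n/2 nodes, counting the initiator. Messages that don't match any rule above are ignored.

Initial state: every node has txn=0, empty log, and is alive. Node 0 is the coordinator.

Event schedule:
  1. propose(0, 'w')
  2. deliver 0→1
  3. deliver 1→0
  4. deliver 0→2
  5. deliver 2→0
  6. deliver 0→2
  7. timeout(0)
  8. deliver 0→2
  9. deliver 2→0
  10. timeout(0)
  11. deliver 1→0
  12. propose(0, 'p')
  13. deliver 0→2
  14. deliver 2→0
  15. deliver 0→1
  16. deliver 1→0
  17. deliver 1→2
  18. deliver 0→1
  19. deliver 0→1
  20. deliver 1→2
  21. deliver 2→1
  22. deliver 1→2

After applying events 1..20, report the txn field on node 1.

3

1. propose(0,'w'):  <0:coor t1 ->
2. deliver 0→1:  <1:part t1 ->
3. deliver 1→0:  nop
4. deliver 0→2:  <2:part t1 ->
5. deliver 2→0:  <0:coor t1 w>
6. deliver 0→2:  <2:part t1 w>
7. timeout(0):  <0:coor t2 w>
8. deliver 0→2:  <2:part t2 w>
9. deliver 2→0:  nop
10. timeout(0):  <0:coor t3 w>
11. deliver 1→0:  nop
12. propose(0,'p'):  <0:coor t4 w>
13. deliver 0→2:  <2:part t3 w>
14. deliver 2→0:  nop
15. deliver 0→1:  <1:part t1 w>
16. deliver 1→0:  nop
17. deliver 1→2:  nop
18. deliver 0→1:  <1:part t2 w>
19. deliver 0→1:  <1:part t3 w>
20. deliver 1→2:  nop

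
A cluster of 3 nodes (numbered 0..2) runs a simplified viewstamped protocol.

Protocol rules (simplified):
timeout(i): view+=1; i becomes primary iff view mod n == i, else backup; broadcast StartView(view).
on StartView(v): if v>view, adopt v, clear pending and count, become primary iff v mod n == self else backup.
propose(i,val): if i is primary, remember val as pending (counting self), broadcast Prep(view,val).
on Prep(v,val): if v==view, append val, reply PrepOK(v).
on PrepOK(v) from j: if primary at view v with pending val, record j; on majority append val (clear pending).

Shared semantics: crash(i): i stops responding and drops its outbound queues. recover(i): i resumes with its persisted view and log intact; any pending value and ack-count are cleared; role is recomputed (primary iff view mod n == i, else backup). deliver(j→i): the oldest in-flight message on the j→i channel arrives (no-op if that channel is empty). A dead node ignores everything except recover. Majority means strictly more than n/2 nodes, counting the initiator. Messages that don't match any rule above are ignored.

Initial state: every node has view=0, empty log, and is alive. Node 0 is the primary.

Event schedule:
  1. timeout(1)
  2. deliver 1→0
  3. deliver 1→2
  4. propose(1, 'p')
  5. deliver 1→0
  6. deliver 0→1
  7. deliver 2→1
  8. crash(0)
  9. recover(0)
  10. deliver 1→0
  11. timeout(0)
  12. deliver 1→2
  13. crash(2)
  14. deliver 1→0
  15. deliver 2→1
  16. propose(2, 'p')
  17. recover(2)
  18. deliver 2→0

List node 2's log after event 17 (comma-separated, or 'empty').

after 1 — timeout(1): n1:prim/v1/[-]
after 2 — deliver 1→0: n0:back/v1/[-]
after 3 — deliver 1→2: n2:back/v1/[-]
after 4 — propose(1,'p'): ·
after 5 — deliver 1→0: n0:back/v1/[p]
after 6 — deliver 0→1: n1:prim/v1/[p]
after 7 — deliver 2→1: ·
after 8 — crash(0): n0:✗back/v1/[p]
after 9 — recover(0): n0:back/v1/[p]
after 10 — deliver 1→0: ·
after 11 — timeout(0): n0:back/v2/[p]
after 12 — deliver 1→2: n2:back/v1/[p]
after 13 — crash(2): n2:✗back/v1/[p]
after 14 — deliver 1→0: ·
after 15 — deliver 2→1: ·
after 16 — propose(2,'p'): ·
after 17 — recover(2): n2:back/v1/[p]

p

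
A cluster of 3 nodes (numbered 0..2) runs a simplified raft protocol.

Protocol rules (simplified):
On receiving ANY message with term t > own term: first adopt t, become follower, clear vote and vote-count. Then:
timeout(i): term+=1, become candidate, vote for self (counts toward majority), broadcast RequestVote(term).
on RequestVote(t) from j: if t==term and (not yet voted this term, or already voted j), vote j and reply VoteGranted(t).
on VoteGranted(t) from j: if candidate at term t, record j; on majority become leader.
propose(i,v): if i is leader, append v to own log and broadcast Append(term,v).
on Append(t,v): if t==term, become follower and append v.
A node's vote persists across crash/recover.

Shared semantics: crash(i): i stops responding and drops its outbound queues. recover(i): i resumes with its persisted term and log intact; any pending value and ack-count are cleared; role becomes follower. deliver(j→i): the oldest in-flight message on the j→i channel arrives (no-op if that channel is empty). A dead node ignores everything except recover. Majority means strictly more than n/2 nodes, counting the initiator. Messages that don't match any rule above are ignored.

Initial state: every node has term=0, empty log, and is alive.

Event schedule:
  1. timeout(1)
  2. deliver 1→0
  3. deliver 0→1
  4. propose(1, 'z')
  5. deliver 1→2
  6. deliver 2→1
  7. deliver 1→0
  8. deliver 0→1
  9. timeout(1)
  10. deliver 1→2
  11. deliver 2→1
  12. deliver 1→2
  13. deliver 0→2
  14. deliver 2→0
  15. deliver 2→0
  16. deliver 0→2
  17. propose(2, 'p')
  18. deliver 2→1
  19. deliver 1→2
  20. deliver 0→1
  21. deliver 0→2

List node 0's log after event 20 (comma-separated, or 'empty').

step 1 timeout(1): 1={cand,t=1,log=-}
step 2 deliver 1→0: 0={foll,t=1,log=-}
step 3 deliver 0→1: 1={lead,t=1,log=-}
step 4 propose(1,'z'): 1={lead,t=1,log=z}
step 5 deliver 1→2: 2={foll,t=1,log=-}
step 6 deliver 2→1: —
step 7 deliver 1→0: 0={foll,t=1,log=z}
step 8 deliver 0→1: —
step 9 timeout(1): 1={cand,t=2,log=z}
step 10 deliver 1→2: 2={foll,t=1,log=z}
step 11 deliver 2→1: —
step 12 deliver 1→2: 2={foll,t=2,log=z}
step 13 deliver 0→2: —
step 14 deliver 2→0: —
step 15 deliver 2→0: —
step 16 deliver 0→2: —
step 17 propose(2,'p'): —
step 18 deliver 2→1: 1={lead,t=2,log=z}
step 19 deliver 1→2: —
step 20 deliver 0→1: —

z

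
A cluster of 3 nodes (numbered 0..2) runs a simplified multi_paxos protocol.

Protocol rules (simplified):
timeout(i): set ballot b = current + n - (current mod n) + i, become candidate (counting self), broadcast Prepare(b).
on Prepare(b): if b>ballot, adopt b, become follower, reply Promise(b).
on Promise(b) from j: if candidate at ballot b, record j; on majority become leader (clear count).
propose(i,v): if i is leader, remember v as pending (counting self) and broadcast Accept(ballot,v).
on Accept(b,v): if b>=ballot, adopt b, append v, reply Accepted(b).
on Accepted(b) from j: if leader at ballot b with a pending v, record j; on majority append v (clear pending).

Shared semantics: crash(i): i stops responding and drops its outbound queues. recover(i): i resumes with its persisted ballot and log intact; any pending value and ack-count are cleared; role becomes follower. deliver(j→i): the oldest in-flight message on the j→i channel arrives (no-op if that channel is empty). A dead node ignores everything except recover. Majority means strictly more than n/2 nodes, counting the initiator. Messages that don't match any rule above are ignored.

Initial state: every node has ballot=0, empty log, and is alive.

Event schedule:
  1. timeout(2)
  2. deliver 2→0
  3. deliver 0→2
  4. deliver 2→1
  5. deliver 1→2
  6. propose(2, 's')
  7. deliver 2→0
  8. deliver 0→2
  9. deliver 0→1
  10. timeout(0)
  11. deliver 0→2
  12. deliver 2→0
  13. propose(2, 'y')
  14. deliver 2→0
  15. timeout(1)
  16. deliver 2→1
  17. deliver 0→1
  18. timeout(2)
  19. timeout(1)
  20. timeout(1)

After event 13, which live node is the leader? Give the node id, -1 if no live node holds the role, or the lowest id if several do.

0

1. timeout(2):  <2:cand b5 ->
2. deliver 2→0:  <0:foll b5 ->
3. deliver 0→2:  <2:lead b5 ->
4. deliver 2→1:  <1:foll b5 ->
5. deliver 1→2:  nop
6. propose(2,'s'):  nop
7. deliver 2→0:  <0:foll b5 s>
8. deliver 0→2:  <2:lead b5 s>
9. deliver 0→1:  nop
10. timeout(0):  <0:cand b6 s>
11. deliver 0→2:  <2:foll b6 s>
12. deliver 2→0:  <0:lead b6 s>
13. propose(2,'y'):  nop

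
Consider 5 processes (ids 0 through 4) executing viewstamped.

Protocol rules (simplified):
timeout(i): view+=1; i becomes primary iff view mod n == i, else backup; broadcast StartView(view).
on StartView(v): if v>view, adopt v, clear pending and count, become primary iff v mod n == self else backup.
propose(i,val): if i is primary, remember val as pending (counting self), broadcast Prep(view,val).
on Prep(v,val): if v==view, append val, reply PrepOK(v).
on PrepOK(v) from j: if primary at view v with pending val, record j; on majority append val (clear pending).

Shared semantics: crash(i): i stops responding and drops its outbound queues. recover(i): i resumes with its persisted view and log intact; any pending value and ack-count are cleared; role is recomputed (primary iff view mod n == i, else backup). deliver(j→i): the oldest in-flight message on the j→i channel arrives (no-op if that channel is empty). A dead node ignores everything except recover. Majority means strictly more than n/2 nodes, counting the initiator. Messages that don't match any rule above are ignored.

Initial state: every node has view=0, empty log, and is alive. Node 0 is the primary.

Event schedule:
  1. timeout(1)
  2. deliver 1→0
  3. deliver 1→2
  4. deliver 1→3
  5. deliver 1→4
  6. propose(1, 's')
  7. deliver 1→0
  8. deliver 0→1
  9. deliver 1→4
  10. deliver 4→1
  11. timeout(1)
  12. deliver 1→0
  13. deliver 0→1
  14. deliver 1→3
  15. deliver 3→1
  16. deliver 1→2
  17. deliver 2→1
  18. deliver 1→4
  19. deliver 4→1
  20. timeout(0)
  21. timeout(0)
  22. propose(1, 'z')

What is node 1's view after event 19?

2

step 1 timeout(1): 1={prim,v=1,log=-}
step 2 deliver 1→0: 0={back,v=1,log=-}
step 3 deliver 1→2: 2={back,v=1,log=-}
step 4 deliver 1→3: 3={back,v=1,log=-}
step 5 deliver 1→4: 4={back,v=1,log=-}
step 6 propose(1,'s'): —
step 7 deliver 1→0: 0={back,v=1,log=s}
step 8 deliver 0→1: —
step 9 deliver 1→4: 4={back,v=1,log=s}
step 10 deliver 4→1: 1={prim,v=1,log=s}
step 11 timeout(1): 1={back,v=2,log=s}
step 12 deliver 1→0: 0={back,v=2,log=s}
step 13 deliver 0→1: —
step 14 deliver 1→3: 3={back,v=1,log=s}
step 15 deliver 3→1: —
step 16 deliver 1→2: 2={back,v=1,log=s}
step 17 deliver 2→1: —
step 18 deliver 1→4: 4={back,v=2,log=s}
step 19 deliver 4→1: —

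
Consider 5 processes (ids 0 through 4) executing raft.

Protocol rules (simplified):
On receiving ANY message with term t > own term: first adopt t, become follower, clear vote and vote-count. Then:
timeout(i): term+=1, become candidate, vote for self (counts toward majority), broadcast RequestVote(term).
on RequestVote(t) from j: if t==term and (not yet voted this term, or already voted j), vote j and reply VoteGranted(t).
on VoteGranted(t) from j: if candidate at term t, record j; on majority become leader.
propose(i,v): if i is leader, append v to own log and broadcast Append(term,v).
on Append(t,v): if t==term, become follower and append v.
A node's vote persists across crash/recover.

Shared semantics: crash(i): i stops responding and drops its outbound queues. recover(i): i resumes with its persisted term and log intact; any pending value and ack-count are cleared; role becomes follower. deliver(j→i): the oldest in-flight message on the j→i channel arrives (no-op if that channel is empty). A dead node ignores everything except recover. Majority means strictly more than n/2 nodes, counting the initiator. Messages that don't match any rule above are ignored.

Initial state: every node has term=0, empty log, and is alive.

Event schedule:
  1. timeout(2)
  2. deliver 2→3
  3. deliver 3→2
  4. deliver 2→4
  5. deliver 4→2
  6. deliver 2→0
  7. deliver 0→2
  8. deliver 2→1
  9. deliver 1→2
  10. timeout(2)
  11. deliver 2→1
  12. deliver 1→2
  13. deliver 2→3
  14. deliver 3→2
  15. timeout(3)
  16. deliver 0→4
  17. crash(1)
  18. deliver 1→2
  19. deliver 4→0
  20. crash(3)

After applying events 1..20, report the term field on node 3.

3

1. timeout(2):  <2:cand t1 ->
2. deliver 2→3:  <3:foll t1 ->
3. deliver 3→2:  nop
4. deliver 2→4:  <4:foll t1 ->
5. deliver 4→2:  <2:lead t1 ->
6. deliver 2→0:  <0:foll t1 ->
7. deliver 0→2:  nop
8. deliver 2→1:  <1:foll t1 ->
9. deliver 1→2:  nop
10. timeout(2):  <2:cand t2 ->
11. deliver 2→1:  <1:foll t2 ->
12. deliver 1→2:  nop
13. deliver 2→3:  <3:foll t2 ->
14. deliver 3→2:  <2:lead t2 ->
15. timeout(3):  <3:cand t3 ->
16. deliver 0→4:  nop
17. crash(1):  <1:✗foll t2 ->
18. deliver 1→2:  nop
19. deliver 4→0:  nop
20. crash(3):  <3:✗cand t3 ->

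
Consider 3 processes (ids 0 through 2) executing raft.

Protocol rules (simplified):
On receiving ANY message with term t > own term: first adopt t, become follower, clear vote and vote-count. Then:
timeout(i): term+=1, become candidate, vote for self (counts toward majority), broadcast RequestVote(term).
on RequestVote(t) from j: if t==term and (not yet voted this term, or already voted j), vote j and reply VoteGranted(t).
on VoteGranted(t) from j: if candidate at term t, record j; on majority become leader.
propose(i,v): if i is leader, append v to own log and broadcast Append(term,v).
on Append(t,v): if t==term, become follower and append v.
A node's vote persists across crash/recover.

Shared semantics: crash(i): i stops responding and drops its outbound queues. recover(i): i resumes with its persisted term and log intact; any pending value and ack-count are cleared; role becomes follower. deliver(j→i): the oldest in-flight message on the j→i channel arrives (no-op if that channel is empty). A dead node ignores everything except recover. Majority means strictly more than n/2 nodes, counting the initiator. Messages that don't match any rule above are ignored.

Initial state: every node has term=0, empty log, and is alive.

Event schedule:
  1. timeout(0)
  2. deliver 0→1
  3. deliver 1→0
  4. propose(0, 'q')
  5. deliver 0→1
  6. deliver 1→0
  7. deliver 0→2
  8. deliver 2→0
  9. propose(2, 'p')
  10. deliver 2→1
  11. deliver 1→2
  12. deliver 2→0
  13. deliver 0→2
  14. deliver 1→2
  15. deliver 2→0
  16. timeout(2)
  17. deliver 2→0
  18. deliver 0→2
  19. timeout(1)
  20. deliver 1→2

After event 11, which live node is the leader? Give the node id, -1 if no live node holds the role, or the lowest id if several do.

step 1 timeout(0): 0={cand,t=1,log=-}
step 2 deliver 0→1: 1={foll,t=1,log=-}
step 3 deliver 1→0: 0={lead,t=1,log=-}
step 4 propose(0,'q'): 0={lead,t=1,log=q}
step 5 deliver 0→1: 1={foll,t=1,log=q}
step 6 deliver 1→0: —
step 7 deliver 0→2: 2={foll,t=1,log=-}
step 8 deliver 2→0: —
step 9 propose(2,'p'): —
step 10 deliver 2→1: —
step 11 deliver 1→2: —

0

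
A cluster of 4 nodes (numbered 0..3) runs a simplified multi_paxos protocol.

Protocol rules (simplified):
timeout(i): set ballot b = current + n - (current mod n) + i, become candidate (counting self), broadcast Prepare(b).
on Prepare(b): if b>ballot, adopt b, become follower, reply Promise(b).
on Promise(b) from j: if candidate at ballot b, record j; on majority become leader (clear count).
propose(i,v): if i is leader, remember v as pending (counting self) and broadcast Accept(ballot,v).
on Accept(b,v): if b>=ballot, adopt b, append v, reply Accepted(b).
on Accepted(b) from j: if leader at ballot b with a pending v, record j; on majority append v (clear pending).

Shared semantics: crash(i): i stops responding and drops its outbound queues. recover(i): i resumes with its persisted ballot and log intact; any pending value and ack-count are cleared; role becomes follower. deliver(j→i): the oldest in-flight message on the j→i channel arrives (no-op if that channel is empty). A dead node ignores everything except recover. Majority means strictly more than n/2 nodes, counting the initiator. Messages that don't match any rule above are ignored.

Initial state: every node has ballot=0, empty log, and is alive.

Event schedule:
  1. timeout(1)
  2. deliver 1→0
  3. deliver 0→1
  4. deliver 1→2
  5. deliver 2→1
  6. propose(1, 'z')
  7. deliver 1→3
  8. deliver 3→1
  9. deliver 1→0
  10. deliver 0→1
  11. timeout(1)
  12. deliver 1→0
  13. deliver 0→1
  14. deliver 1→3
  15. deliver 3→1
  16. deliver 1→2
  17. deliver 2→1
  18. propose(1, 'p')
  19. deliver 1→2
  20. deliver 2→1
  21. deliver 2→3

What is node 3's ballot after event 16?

e1 timeout(1): 1[cand,b=5,-]
e2 deliver 1→0: 0[foll,b=5,-]
e3 deliver 0→1: ·
e4 deliver 1→2: 2[foll,b=5,-]
e5 deliver 2→1: 1[lead,b=5,-]
e6 propose(1,'z'): ·
e7 deliver 1→3: 3[foll,b=5,-]
e8 deliver 3→1: ·
e9 deliver 1→0: 0[foll,b=5,z]
e10 deliver 0→1: ·
e11 timeout(1): 1[cand,b=9,-]
e12 deliver 1→0: 0[foll,b=9,z]
e13 deliver 0→1: ·
e14 deliver 1→3: 3[foll,b=5,z]
e15 deliver 3→1: ·
e16 deliver 1→2: 2[foll,b=5,z]

5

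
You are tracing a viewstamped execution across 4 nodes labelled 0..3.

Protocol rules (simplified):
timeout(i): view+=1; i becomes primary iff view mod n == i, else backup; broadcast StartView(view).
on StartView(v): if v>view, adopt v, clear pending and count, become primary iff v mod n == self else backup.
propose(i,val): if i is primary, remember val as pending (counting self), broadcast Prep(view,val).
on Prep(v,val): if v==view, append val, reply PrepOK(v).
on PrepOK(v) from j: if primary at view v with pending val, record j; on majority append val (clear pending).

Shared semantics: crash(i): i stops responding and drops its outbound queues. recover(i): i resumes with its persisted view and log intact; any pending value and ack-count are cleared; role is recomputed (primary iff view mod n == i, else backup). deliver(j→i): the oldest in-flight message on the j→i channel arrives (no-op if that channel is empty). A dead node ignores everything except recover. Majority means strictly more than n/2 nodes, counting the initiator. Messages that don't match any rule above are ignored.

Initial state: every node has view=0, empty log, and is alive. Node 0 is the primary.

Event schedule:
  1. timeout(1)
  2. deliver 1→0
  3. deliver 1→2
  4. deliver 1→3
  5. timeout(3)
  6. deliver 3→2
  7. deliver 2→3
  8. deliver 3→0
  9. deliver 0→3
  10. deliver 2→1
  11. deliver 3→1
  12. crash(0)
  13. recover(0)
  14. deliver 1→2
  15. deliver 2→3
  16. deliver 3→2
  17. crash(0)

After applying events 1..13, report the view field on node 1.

2

[1] timeout(1) → N1(prim v1 [-])
[2] deliver 1→0 → N0(back v1 [-])
[3] deliver 1→2 → N2(back v1 [-])
[4] deliver 1→3 → N3(back v1 [-])
[5] timeout(3) → N3(back v2 [-])
[6] deliver 3→2 → N2(prim v2 [-])
[7] deliver 2→3 → ∅
[8] deliver 3→0 → N0(back v2 [-])
[9] deliver 0→3 → ∅
[10] deliver 2→1 → ∅
[11] deliver 3→1 → N1(back v2 [-])
[12] crash(0) → N0(✗back v2 [-])
[13] recover(0) → N0(back v2 [-])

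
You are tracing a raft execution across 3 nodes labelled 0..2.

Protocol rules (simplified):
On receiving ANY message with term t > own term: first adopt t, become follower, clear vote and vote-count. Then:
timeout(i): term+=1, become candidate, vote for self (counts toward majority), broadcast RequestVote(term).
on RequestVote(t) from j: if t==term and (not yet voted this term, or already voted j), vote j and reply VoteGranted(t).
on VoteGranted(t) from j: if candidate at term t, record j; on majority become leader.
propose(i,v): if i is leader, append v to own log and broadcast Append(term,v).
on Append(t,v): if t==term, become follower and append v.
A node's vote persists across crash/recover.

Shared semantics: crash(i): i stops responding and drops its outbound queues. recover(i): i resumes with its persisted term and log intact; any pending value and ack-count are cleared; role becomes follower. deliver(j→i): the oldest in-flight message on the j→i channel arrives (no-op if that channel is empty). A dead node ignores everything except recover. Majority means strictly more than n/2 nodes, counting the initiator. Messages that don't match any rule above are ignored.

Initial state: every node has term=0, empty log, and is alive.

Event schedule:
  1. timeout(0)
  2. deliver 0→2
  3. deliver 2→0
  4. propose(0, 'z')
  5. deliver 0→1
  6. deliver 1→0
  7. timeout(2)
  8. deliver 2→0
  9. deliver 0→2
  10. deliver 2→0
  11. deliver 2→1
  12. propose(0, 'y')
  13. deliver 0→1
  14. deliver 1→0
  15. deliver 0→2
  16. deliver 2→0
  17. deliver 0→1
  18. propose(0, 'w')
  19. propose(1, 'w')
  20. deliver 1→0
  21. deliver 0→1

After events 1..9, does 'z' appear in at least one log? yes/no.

e1 timeout(0): 0[cand,t=1,-]
e2 deliver 0→2: 2[foll,t=1,-]
e3 deliver 2→0: 0[lead,t=1,-]
e4 propose(0,'z'): 0[lead,t=1,z]
e5 deliver 0→1: 1[foll,t=1,-]
e6 deliver 1→0: ·
e7 timeout(2): 2[cand,t=2,-]
e8 deliver 2→0: 0[foll,t=2,z]
e9 deliver 0→2: ·

yes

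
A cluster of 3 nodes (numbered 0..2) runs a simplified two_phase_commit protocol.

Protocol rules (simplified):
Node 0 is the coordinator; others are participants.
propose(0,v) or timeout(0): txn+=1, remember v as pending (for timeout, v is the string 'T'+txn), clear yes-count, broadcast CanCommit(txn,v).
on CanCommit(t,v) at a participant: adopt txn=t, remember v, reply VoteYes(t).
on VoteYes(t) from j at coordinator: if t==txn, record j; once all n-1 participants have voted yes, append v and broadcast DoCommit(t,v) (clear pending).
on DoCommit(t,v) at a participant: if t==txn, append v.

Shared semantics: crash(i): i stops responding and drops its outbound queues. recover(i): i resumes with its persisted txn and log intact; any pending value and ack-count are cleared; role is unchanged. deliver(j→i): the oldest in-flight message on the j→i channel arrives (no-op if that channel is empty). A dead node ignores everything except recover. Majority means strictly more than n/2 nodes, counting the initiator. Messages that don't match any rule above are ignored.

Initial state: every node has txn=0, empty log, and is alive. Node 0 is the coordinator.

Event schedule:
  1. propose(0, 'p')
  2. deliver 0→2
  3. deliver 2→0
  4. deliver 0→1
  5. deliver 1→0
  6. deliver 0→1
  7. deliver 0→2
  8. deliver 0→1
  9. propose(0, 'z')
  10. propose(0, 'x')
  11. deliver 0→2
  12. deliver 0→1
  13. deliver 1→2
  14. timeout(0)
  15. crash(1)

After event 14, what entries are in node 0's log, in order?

p

1. propose(0,'p'):  <0:coor t1 ->
2. deliver 0→2:  <2:part t1 ->
3. deliver 2→0:  nop
4. deliver 0→1:  <1:part t1 ->
5. deliver 1→0:  <0:coor t1 p>
6. deliver 0→1:  <1:part t1 p>
7. deliver 0→2:  <2:part t1 p>
8. deliver 0→1:  nop
9. propose(0,'z'):  <0:coor t2 p>
10. propose(0,'x'):  <0:coor t3 p>
11. deliver 0→2:  <2:part t2 p>
12. deliver 0→1:  <1:part t2 p>
13. deliver 1→2:  nop
14. timeout(0):  <0:coor t4 p>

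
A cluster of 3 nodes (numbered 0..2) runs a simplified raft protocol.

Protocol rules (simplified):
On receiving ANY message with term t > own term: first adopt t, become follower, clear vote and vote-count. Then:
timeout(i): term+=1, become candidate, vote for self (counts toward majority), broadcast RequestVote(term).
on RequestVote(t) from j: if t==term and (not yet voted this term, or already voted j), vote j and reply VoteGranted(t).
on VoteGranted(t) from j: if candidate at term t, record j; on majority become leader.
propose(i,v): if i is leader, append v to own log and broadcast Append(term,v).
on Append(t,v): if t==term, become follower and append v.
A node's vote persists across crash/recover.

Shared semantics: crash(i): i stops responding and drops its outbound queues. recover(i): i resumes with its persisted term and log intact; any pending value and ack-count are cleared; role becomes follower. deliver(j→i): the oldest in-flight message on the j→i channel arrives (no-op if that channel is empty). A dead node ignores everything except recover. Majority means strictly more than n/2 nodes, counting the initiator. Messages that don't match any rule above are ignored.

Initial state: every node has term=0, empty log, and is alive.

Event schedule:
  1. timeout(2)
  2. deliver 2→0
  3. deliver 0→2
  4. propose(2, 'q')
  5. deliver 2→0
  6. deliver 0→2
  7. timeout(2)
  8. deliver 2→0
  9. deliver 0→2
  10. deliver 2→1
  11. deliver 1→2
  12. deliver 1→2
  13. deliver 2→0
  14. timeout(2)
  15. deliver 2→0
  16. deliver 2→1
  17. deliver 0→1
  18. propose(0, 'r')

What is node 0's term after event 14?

[1] timeout(2) → N2(cand t1 [-])
[2] deliver 2→0 → N0(foll t1 [-])
[3] deliver 0→2 → N2(lead t1 [-])
[4] propose(2,'q') → N2(lead t1 [q])
[5] deliver 2→0 → N0(foll t1 [q])
[6] deliver 0→2 → ∅
[7] timeout(2) → N2(cand t2 [q])
[8] deliver 2→0 → N0(foll t2 [q])
[9] deliver 0→2 → N2(lead t2 [q])
[10] deliver 2→1 → N1(foll t1 [-])
[11] deliver 1→2 → ∅
[12] deliver 1→2 → ∅
[13] deliver 2→0 → ∅
[14] timeout(2) → N2(cand t3 [q])

2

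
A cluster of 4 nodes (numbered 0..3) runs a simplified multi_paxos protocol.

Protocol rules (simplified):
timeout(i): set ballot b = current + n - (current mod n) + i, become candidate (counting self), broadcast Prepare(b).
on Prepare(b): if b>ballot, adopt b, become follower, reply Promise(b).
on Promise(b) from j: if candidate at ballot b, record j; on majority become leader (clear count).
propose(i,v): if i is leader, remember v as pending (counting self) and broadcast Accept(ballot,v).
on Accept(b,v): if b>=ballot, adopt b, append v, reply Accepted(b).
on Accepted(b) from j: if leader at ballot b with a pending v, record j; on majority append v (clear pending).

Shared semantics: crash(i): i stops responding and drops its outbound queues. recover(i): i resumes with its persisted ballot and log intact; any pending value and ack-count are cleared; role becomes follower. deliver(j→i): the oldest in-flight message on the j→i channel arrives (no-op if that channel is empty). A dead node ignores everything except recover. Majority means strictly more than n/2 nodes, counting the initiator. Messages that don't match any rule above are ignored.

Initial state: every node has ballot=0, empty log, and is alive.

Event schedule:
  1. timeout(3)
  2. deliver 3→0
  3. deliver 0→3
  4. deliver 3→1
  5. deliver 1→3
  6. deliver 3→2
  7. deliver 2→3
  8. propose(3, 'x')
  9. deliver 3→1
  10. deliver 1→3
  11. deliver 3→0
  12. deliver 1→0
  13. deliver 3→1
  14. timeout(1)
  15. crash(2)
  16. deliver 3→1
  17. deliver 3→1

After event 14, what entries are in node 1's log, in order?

x

1. timeout(3):  <3:cand b7 ->
2. deliver 3→0:  <0:foll b7 ->
3. deliver 0→3:  nop
4. deliver 3→1:  <1:foll b7 ->
5. deliver 1→3:  <3:lead b7 ->
6. deliver 3→2:  <2:foll b7 ->
7. deliver 2→3:  nop
8. propose(3,'x'):  nop
9. deliver 3→1:  <1:foll b7 x>
10. deliver 1→3:  nop
11. deliver 3→0:  <0:foll b7 x>
12. deliver 1→0:  nop
13. deliver 3→1:  nop
14. timeout(1):  <1:cand b9 x>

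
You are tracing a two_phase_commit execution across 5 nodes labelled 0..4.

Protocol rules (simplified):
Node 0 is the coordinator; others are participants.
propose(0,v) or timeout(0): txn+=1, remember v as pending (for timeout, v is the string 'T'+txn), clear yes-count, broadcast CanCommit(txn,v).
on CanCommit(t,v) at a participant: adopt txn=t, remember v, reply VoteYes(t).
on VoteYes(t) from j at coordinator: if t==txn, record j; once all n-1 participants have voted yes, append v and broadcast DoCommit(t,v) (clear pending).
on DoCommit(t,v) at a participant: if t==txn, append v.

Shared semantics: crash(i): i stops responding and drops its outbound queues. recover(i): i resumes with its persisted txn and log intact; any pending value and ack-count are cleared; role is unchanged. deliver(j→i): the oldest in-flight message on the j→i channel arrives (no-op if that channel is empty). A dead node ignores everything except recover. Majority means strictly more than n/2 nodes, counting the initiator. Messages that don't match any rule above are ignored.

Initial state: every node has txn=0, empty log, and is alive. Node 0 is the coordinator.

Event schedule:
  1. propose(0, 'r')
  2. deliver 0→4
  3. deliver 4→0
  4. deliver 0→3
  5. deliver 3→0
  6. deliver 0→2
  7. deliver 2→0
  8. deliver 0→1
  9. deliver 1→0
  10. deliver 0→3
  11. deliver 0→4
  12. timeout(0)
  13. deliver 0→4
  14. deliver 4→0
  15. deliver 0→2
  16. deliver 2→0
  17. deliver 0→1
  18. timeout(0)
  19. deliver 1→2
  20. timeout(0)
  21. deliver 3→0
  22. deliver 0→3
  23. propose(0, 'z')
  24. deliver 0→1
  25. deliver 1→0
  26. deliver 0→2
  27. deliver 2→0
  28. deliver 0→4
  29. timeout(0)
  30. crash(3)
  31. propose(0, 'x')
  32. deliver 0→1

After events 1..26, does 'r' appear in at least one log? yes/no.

1. propose(0,'r'):  <0:coor t1 ->
2. deliver 0→4:  <4:part t1 ->
3. deliver 4→0:  nop
4. deliver 0→3:  <3:part t1 ->
5. deliver 3→0:  nop
6. deliver 0→2:  <2:part t1 ->
7. deliver 2→0:  nop
8. deliver 0→1:  <1:part t1 ->
9. deliver 1→0:  <0:coor t1 r>
10. deliver 0→3:  <3:part t1 r>
11. deliver 0→4:  <4:part t1 r>
12. timeout(0):  <0:coor t2 r>
13. deliver 0→4:  <4:part t2 r>
14. deliver 4→0:  nop
15. deliver 0→2:  <2:part t1 r>
16. deliver 2→0:  nop
17. deliver 0→1:  <1:part t1 r>
18. timeout(0):  <0:coor t3 r>
19. deliver 1→2:  nop
20. timeout(0):  <0:coor t4 r>
21. deliver 3→0:  nop
22. deliver 0→3:  <3:part t2 r>
23. propose(0,'z'):  <0:coor t5 r>
24. deliver 0→1:  <1:part t2 r>
25. deliver 1→0:  nop
26. deliver 0→2:  <2:part t2 r>

yes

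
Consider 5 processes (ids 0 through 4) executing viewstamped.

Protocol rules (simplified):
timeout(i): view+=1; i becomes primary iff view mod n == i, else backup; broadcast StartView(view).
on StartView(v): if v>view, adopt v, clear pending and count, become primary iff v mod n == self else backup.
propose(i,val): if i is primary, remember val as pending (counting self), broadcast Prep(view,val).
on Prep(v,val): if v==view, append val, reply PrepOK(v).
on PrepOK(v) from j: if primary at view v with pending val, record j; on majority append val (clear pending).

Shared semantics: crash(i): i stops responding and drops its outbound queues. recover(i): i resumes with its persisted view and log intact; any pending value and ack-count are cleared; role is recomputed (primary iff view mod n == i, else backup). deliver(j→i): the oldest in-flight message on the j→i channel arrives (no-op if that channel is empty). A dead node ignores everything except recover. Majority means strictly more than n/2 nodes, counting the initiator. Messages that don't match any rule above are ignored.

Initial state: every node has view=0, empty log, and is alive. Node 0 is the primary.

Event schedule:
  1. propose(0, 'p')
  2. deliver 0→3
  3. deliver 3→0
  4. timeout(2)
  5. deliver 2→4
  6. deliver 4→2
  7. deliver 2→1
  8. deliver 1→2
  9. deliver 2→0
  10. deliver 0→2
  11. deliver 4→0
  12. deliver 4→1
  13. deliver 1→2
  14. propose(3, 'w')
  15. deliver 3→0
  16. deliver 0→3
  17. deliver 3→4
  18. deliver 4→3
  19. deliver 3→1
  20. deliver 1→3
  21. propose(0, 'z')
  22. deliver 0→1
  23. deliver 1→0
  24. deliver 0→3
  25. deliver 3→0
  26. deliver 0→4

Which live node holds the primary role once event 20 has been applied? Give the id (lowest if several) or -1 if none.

1. propose(0,'p'):  nop
2. deliver 0→3:  <3:back v0 p>
3. deliver 3→0:  nop
4. timeout(2):  <2:back v1 ->
5. deliver 2→4:  <4:back v1 ->
6. deliver 4→2:  nop
7. deliver 2→1:  <1:prim v1 ->
8. deliver 1→2:  nop
9. deliver 2→0:  <0:back v1 ->
10. deliver 0→2:  nop
11. deliver 4→0:  nop
12. deliver 4→1:  nop
13. deliver 1→2:  nop
14. propose(3,'w'):  nop
15. deliver 3→0:  nop
16. deliver 0→3:  nop
17. deliver 3→4:  nop
18. deliver 4→3:  nop
19. deliver 3→1:  nop
20. deliver 1→3:  nop

1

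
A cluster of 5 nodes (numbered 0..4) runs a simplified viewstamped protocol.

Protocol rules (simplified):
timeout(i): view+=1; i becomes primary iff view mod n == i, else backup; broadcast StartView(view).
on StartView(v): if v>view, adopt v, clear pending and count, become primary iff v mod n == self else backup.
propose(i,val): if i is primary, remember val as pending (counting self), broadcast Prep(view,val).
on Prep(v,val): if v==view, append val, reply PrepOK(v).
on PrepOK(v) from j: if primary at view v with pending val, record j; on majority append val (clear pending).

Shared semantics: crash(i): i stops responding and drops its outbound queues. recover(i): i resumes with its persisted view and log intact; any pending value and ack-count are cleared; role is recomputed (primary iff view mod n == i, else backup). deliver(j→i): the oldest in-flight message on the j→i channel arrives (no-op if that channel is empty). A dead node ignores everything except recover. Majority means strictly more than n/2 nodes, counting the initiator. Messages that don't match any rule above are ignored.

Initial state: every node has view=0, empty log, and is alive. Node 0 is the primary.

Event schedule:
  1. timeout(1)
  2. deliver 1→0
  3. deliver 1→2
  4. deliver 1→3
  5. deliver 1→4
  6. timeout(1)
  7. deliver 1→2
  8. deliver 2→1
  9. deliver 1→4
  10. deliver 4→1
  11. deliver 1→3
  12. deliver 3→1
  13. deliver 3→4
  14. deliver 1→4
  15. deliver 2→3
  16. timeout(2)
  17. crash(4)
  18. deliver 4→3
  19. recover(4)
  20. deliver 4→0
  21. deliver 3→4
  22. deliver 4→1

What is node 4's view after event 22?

2

after 1 — timeout(1): n1:prim/v1/[-]
after 2 — deliver 1→0: n0:back/v1/[-]
after 3 — deliver 1→2: n2:back/v1/[-]
after 4 — deliver 1→3: n3:back/v1/[-]
after 5 — deliver 1→4: n4:back/v1/[-]
after 6 — timeout(1): n1:back/v2/[-]
after 7 — deliver 1→2: n2:prim/v2/[-]
after 8 — deliver 2→1: ·
after 9 — deliver 1→4: n4:back/v2/[-]
after 10 — deliver 4→1: ·
after 11 — deliver 1→3: n3:back/v2/[-]
after 12 — deliver 3→1: ·
after 13 — deliver 3→4: ·
after 14 — deliver 1→4: ·
after 15 — deliver 2→3: ·
after 16 — timeout(2): n2:back/v3/[-]
after 17 — crash(4): n4:✗back/v2/[-]
after 18 — deliver 4→3: ·
after 19 — recover(4): n4:back/v2/[-]
after 20 — deliver 4→0: ·
after 21 — deliver 3→4: ·
after 22 — deliver 4→1: ·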